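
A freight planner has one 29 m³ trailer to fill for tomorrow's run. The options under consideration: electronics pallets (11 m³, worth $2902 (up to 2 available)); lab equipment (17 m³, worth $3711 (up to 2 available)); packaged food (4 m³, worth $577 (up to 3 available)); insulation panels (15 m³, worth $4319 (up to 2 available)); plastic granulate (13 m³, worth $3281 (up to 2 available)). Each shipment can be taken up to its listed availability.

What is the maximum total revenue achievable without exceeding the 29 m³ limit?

The ratio heuristic lands on electronics pallets + insulation panels (7221) but leaves 3 m³ idle.
Replace electronics pallets with plastic granulate: the trade gains 379 net, giving 7600 at 28 m³.
The spare 1 m³ is too small for any remaining shipment, and no exchange beats 7600.

7600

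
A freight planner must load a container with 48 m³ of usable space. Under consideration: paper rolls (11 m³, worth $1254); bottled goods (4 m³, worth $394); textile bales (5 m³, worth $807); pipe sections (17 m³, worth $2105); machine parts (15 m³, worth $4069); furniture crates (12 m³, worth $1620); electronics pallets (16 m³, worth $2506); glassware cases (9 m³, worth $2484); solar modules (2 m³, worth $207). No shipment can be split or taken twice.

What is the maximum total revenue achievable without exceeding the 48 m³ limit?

By revenue per m³: glassware cases 276.00, machine parts 271.27, textile bales 161.40 lead.
Textile bales + machine parts + electronics pallets + glassware cases + solar modules uses 47 of the 48 m³ and totals 10073.
The closest alternative, textile bales + machine parts + electronics pallets + glassware cases, reaches only 9866.

10073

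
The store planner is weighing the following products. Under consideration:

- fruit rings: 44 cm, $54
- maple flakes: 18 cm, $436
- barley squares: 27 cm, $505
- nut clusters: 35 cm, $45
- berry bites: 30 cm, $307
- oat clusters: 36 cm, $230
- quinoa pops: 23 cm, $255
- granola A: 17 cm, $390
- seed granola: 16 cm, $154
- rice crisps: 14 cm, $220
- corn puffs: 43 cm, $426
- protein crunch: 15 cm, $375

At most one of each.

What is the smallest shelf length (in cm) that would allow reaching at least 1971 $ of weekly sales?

107

Look for the lowest-shelf combination reaching 1971.
maple flakes + barley squares + berry bites + granola A + protein crunch reaches 2013 using 107 cm.
No combination under 107 cm hits 1971.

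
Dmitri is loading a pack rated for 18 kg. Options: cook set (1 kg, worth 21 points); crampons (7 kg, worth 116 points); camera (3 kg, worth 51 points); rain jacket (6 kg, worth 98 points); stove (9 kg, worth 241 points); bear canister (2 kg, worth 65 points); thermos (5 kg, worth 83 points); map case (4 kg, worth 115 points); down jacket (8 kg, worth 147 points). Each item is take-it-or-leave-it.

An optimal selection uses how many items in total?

The maximum utility within 18 kg is 472.
For example camera + stove + bear canister + map case achieves it, using 18 kg.
All optima have 4 items.

4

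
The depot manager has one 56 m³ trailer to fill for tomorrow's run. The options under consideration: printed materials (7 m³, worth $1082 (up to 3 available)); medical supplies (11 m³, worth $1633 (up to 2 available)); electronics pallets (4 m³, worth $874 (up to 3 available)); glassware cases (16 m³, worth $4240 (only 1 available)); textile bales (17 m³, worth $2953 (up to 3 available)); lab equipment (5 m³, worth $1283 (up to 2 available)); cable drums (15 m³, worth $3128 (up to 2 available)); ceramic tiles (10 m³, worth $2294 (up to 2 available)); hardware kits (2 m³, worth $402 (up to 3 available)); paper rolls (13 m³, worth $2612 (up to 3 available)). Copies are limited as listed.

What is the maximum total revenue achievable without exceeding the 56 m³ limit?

13544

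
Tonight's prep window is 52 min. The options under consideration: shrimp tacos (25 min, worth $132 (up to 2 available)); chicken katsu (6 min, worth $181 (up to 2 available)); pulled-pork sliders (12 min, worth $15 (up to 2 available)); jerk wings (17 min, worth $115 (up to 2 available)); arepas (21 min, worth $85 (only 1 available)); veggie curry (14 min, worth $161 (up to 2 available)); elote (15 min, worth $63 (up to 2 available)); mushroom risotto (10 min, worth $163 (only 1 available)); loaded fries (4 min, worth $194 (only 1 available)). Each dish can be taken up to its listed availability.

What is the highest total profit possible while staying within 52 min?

2×chicken katsu + pulled-pork sliders + veggie curry + mushroom risotto + loaded fries uses 52 of the 52 min and totals 895.
That's the maximum — no swap from here does better than 895.

895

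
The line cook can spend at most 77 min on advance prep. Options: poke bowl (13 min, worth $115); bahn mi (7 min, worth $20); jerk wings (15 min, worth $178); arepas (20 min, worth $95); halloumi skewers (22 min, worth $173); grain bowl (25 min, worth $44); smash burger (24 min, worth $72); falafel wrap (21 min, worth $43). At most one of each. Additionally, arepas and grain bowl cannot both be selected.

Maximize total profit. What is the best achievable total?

Taking poke bowl + bahn mi + jerk wings + arepas + halloumi skewers: 77 min used, 581 in profit.
Nothing else feasible within 77 min beats 581.

581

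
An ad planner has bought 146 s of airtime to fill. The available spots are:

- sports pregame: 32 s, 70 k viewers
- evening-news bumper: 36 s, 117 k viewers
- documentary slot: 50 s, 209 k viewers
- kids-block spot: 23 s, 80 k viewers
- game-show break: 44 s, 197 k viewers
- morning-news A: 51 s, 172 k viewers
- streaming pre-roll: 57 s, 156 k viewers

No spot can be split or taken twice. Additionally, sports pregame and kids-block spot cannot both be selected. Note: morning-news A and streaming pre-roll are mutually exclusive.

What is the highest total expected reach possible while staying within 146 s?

Ranking by ratio (expected reach/s): game-show break 4.48, documentary slot 4.18, kids-block spot 3.48.
Greedy by ratio would take documentary slot + kids-block spot + game-show break: 117 s used, total 486.
The 23 s tied up in kids-block spot is better spent on morning-news A — total rises to 578 (145 s).
An exhaustive check of the 128 subsets confirms 578.

578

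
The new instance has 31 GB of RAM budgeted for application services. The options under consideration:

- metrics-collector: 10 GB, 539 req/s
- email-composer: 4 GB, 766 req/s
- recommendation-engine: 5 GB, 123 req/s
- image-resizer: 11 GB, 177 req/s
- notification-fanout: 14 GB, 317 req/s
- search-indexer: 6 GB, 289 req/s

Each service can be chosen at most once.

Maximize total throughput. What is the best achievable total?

1771

By throughput per GB: email-composer 191.50, metrics-collector 53.90, search-indexer 48.17, recommendation-engine 24.60 lead.
Taking the top-ratio services first gives metrics-collector + email-composer + recommendation-engine + search-indexer for 1717 (25 GB).
Replace recommendation-engine with image-resizer: the trade gains 54 net, giving 1771 at 31 GB.
Nothing else within 31 GB beats 1771.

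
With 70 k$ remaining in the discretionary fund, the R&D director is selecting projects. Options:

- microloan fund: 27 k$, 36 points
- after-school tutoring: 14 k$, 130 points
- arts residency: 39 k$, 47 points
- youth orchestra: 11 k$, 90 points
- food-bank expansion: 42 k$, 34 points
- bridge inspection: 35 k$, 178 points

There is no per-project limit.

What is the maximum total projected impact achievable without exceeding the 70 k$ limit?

Taking 5×after-school tutoring: 70 k$ used, 650 in projected impact.
Every other selection either busts 70 k$ or fails to beat 650.

650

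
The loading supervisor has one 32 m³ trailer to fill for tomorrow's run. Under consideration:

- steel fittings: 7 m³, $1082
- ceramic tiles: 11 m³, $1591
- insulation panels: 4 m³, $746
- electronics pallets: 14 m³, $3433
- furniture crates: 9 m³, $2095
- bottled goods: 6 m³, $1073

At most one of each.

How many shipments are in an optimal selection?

The maximum revenue within 32 m³ is 6610.
steel fittings + electronics pallets + furniture crates hits 6610 at 30 m³.
Every optimal selection uses 3 shipments.

3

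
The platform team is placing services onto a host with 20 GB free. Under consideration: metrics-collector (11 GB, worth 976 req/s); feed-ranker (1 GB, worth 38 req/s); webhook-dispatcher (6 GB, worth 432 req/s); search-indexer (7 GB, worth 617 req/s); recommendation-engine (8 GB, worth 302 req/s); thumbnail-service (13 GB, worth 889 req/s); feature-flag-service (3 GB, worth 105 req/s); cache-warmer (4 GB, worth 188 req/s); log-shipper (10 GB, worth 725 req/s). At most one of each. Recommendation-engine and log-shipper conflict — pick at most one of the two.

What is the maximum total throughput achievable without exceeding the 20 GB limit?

1631

Taking metrics-collector + feed-ranker + search-indexer: 19 GB used, 1631 in throughput.
The spare 1 GB is too small for any remaining service, and no feasible exchange beats 1631.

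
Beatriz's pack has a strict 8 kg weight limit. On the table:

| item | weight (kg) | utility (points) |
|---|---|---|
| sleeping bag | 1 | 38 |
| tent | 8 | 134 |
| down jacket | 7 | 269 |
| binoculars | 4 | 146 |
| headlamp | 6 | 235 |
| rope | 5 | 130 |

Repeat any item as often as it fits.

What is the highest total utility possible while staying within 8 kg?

Density check — headlamp 39.17, down jacket 38.43, sleeping bag 38.00 are the best per kg.
2×sleeping bag + headlamp uses 8 of the 8 kg and totals 311.

311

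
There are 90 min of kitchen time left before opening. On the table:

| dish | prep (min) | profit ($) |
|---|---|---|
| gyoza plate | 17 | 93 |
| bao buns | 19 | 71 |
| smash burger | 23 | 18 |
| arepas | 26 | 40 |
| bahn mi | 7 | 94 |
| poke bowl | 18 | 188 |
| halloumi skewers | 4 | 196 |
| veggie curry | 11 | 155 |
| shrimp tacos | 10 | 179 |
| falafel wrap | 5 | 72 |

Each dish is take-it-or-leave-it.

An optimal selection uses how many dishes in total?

The maximum profit within 90 min is 977.
gyoza plate + bahn mi + poke bowl + halloumi skewers + veggie curry + shrimp tacos + falafel wrap hits 977 at 72 min.
All optima have 7 dishes.

7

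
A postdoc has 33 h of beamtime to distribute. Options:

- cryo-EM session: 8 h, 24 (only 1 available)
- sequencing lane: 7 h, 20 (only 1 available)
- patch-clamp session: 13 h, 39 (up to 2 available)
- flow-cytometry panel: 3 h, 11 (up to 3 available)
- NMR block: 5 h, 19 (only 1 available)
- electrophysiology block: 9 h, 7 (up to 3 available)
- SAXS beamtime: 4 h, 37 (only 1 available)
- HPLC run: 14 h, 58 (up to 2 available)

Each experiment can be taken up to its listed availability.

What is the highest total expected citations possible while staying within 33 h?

153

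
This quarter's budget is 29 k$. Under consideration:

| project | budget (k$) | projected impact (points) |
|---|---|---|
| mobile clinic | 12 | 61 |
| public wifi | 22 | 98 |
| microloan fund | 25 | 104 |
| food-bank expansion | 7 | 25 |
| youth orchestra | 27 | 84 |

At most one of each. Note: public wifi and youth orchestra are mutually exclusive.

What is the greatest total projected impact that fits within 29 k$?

123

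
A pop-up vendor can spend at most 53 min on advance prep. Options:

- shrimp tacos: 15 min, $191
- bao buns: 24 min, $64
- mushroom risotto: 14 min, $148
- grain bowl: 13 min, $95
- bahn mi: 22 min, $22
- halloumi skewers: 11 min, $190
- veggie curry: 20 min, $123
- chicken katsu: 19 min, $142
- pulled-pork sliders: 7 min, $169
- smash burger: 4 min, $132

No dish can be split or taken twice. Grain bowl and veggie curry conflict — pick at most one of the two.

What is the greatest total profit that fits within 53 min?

830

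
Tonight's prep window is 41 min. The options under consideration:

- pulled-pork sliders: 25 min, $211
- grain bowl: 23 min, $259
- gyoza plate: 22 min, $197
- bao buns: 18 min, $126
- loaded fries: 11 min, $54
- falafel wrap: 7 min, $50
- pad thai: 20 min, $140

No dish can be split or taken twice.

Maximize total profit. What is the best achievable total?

385

Density check — grain bowl 11.26, gyoza plate 8.95, pulled-pork sliders 8.44 are the best per min.
Taking the top-ratio dishes first gives grain bowl + loaded fries + falafel wrap for 363 (41 min).
The 18 min tied up in loaded fries and falafel wrap is better spent on bao buns — total rises to 385 (41 min).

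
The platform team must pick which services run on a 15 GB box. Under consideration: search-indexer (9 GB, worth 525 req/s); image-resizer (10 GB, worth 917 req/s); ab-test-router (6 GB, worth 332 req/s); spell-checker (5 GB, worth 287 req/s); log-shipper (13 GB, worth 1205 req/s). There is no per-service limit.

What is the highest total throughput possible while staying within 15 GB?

Log-shipper uses 13 of the 15 GB and totals 1205.

1205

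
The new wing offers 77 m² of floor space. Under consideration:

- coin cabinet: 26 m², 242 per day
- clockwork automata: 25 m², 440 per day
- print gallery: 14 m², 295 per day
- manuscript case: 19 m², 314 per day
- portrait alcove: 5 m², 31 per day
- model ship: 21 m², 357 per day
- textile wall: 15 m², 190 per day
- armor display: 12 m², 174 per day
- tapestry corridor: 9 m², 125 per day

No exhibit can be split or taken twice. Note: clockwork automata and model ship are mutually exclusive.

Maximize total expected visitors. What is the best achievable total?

Print gallery + manuscript case + model ship + armor display + tapestry corridor uses 75 of the 77 m² and totals 1265.

1265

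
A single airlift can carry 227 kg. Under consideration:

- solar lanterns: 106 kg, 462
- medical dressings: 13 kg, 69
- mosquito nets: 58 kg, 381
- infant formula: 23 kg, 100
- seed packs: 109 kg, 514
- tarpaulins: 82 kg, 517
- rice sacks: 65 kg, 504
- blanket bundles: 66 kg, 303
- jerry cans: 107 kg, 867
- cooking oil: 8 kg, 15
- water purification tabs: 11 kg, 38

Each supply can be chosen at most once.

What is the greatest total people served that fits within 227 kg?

1593

Medical dressings + infant formula + rice sacks + jerry cans + cooking oil + water purification tabs uses 227 of the 227 kg and totals 1593.
Nothing else within 227 kg beats 1593.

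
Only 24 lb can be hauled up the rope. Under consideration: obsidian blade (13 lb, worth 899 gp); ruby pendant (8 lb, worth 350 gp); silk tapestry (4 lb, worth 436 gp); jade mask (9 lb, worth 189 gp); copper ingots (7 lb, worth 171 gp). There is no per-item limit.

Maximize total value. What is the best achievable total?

Taking 6×silk tapestry: 24 lb used, 2616 in value.
No other feasible combination exceeds 2616.

2616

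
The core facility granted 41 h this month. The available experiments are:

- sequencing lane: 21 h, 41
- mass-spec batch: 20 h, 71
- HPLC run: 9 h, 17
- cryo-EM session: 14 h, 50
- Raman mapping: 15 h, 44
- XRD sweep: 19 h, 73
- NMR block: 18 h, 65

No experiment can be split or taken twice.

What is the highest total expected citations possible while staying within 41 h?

Taking the top-ratio experiments first gives XRD sweep + NMR block for 138 (37 h).
The 18 h tied up in NMR block is better spent on mass-spec batch — total rises to 144 (39 h).
Every other selection either busts 41 h or fails to beat 144.

144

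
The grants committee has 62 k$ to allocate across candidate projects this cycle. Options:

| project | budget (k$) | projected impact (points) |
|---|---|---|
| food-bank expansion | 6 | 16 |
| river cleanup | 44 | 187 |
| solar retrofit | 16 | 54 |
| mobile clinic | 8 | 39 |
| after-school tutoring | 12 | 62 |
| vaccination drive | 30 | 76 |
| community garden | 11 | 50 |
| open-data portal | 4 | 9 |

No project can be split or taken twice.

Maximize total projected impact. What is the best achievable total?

Density check — after-school tutoring 5.17, mobile clinic 4.88, community garden 4.55 are the best per k$.
A density-first pass picks food-bank expansion + solar retrofit + mobile clinic + after-school tutoring + community garden + open-data portal — 230 at 57 k$.
A better packing is food-bank expansion + river cleanup + after-school tutoring: 62 k$, total 265.

265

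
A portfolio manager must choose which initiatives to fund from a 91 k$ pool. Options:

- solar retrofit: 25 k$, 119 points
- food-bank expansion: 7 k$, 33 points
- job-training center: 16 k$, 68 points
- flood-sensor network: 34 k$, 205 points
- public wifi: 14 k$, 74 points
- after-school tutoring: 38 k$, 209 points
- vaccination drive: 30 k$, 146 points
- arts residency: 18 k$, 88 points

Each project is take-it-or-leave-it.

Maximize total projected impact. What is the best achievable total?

502

The ratio heuristic lands on flood-sensor network + public wifi + after-school tutoring (488) but leaves 5 k$ idle.
Replace public wifi with arts residency: the trade gains 14 net, giving 502 at 90 k$.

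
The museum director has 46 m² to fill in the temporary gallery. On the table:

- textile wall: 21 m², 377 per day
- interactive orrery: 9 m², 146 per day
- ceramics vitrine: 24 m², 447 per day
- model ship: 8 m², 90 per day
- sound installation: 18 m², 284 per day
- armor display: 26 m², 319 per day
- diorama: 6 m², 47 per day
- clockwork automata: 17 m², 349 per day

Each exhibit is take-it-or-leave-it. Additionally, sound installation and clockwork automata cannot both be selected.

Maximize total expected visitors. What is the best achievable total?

824

Ranking by ratio (expected visitors/m²): clockwork automata 20.53, ceramics vitrine 18.62, textile wall 17.95, interactive orrery 16.22.
Filling by ratio: ceramics vitrine + clockwork automata for 796, with 5 m² left unused.
The 17 m² tied up in clockwork automata is better spent on textile wall — total rises to 824 (45 m²).
Every other selection either busts 46 m² or breaks a pairing rule or fails to beat 824.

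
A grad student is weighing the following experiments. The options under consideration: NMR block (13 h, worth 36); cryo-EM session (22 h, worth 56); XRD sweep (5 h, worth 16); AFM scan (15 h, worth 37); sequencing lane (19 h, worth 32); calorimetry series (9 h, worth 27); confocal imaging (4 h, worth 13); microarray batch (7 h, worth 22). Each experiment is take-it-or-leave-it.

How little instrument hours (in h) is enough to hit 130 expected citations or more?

Minimise h subject to total expected citations ≥ 130.
Taking NMR block + cryo-EM session + XRD sweep + microarray batch gives 130 (≥ 130) for 47 h.
Below 47 h the best achievable stays under 130.

47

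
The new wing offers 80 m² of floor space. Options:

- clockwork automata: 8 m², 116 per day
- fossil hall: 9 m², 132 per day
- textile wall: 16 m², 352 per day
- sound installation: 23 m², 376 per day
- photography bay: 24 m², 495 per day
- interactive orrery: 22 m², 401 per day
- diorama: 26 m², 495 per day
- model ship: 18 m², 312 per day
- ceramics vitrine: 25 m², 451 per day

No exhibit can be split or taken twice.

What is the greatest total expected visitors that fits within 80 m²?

1560

By expected visitors per m²: textile wall 22.00, photography bay 20.62, diorama 19.04, interactive orrery 18.23 lead.
Filling by ratio: fossil hall + textile wall + photography bay + diorama for 1474, with 5 m² left unused.
Replace fossil hall and diorama with interactive orrery + model ship: the trade gains 86 net, giving 1560 at 80 m².
Runner-up clockwork automata + photography bay + interactive orrery + diorama tops out at 1507.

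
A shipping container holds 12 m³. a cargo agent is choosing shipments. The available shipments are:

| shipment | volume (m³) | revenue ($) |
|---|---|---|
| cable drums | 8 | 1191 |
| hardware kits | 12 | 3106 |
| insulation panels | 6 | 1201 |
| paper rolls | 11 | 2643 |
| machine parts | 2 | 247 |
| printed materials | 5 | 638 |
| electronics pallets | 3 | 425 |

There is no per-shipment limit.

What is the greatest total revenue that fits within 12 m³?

Taking hardware kits: 12 m³ used, 3106 in revenue.
Every other selection either busts 12 m³ or fails to beat 3106.

3106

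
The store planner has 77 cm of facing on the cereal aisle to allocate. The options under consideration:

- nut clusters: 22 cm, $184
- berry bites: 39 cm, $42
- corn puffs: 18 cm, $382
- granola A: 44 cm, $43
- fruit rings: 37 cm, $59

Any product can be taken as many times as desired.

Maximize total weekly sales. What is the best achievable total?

1528

Taking 4×corn puffs: 72 cm used, 1528 in weekly sales.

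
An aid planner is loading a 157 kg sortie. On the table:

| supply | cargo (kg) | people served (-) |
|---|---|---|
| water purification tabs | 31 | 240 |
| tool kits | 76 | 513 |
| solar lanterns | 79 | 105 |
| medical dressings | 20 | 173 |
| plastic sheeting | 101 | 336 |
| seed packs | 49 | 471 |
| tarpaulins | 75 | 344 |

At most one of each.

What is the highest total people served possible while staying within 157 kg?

1224

Greedy by ratio would take water purification tabs + medical dressings + seed packs: 100 kg used, total 884.
The 20 kg tied up in medical dressings is better spent on tool kits — total rises to 1224 (156 kg).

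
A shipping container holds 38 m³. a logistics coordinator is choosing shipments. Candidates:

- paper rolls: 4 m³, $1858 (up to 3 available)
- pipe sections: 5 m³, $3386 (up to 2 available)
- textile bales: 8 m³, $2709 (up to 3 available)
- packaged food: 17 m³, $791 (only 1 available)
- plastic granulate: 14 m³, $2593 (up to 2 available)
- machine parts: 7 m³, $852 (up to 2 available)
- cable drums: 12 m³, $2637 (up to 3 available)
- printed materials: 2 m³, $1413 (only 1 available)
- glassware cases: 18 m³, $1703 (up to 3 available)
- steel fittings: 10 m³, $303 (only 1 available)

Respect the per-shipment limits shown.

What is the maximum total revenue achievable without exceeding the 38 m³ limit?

The ratio heuristic lands on 3×paper rolls + 2×pipe sections + textile bales + printed materials (16468) but leaves 6 m³ idle.
The 2 m³ tied up in printed materials is better spent on textile bales — total rises to 17764 (38 m³).

17764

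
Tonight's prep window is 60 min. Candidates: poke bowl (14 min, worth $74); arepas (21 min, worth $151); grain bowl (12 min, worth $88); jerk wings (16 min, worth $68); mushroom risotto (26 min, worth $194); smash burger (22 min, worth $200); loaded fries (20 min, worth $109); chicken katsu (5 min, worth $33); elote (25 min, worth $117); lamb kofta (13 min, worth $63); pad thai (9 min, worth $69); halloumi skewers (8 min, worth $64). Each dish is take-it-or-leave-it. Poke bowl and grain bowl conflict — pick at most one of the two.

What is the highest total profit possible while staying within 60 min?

484

The ratio heuristic lands on grain bowl + smash burger + chicken katsu + pad thai + halloumi skewers (454) but leaves 4 min idle.
Replace grain bowl and chicken katsu with arepas: the trade gains 30 net, giving 484 at 60 min.
The closest alternative, grain bowl + mushroom risotto + smash burger, reaches only 482.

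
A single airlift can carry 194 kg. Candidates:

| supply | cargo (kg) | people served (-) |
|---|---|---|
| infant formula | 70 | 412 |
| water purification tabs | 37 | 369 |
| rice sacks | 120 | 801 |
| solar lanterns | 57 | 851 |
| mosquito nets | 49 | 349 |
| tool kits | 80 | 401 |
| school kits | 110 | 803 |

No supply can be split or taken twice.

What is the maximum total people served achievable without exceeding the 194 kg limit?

The ratio heuristic lands on water purification tabs + solar lanterns + mosquito nets (1569) but leaves 51 kg idle.
Dropping water purification tabs and mosquito nets frees 86 kg; slotting in school kits (110 kg) lifts the total to 1654 at 167 kg.

1654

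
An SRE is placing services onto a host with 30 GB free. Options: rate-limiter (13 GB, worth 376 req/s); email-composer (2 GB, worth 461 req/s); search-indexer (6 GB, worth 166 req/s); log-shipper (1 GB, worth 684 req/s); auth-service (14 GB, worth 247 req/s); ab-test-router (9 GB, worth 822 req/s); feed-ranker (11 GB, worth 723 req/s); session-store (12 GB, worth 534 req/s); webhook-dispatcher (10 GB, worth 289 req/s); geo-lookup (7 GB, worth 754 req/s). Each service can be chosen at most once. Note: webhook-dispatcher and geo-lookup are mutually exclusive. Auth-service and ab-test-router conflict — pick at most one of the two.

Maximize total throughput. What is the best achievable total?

3444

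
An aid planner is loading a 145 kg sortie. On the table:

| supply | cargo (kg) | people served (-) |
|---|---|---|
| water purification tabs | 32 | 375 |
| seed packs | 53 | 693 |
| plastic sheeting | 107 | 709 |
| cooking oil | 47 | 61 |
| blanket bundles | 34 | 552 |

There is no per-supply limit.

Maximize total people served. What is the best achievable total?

By people served per kg: blanket bundles 16.24, seed packs 13.08, water purification tabs 11.72, plastic sheeting 6.63 lead.
Best packing: 4×blanket bundles — 136 kg, 2208 total.
No other feasible combination exceeds 2208.

2208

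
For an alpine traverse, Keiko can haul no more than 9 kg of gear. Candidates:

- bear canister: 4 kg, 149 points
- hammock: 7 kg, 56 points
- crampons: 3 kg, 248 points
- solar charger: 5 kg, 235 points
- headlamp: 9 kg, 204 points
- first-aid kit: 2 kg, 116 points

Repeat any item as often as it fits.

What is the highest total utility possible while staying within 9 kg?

3×crampons uses 9 of the 9 kg and totals 744.
Nothing else within 9 kg beats 744.

744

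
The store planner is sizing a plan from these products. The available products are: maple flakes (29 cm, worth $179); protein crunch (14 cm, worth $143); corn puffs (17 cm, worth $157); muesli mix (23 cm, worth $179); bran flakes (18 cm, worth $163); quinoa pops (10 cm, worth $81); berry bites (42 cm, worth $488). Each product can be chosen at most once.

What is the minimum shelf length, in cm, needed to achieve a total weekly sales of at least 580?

Need the lightest bundle worth ≥ 580.
protein crunch + berry bites reaches 631 using 56 cm.
No combination under 56 cm hits 580.

56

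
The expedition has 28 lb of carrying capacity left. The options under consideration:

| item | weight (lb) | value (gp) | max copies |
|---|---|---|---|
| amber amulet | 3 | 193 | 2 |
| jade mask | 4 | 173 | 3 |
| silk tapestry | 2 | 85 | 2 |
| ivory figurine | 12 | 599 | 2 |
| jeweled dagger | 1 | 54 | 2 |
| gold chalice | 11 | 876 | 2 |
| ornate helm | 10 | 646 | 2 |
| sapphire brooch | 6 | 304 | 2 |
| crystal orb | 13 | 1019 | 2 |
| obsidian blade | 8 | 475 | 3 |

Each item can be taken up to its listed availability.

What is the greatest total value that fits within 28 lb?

2146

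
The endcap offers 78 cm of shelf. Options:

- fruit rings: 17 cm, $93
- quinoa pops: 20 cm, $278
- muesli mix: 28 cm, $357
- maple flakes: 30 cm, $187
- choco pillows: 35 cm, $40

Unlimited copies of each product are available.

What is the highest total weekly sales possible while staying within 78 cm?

992

The ratio heuristic lands on fruit rings + 3×quinoa pops (927) but leaves 1 cm idle.
Replace fruit rings and 2×quinoa pops with 2×muesli mix: the trade gains 65 net, giving 992 at 76 cm.
That's the maximum — no swap from here does better than 992.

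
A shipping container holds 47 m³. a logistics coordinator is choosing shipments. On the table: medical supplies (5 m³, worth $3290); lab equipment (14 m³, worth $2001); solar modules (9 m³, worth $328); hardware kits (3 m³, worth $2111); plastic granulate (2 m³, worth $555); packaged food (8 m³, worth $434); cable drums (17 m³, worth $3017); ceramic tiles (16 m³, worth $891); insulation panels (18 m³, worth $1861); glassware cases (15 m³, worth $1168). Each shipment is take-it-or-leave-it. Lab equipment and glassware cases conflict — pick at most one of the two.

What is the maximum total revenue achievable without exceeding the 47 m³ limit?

Density check — hardware kits 703.67, medical supplies 658.00, plastic granulate 277.50, cable drums 177.47 are the best per m³.
The ratio ordering already packs tightly: medical supplies + lab equipment + hardware kits + plastic granulate + cable drums, 41 m³, 10974.
Next best is medical supplies + lab equipment + hardware kits + packaged food + cable drums at 10853 (47 m³) — short by 121.

10974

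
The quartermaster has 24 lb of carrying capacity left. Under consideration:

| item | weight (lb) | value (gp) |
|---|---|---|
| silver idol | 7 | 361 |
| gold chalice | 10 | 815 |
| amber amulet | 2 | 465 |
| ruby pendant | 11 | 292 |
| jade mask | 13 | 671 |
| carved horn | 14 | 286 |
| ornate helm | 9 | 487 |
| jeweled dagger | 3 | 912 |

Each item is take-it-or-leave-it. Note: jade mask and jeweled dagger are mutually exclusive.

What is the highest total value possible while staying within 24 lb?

2679

Ranking by ratio (value/lb): jeweled dagger 304.00, amber amulet 232.50, gold chalice 81.50, ornate helm 54.11.
Best packing: gold chalice + amber amulet + ornate helm + jeweled dagger — 24 lb, 2679 total.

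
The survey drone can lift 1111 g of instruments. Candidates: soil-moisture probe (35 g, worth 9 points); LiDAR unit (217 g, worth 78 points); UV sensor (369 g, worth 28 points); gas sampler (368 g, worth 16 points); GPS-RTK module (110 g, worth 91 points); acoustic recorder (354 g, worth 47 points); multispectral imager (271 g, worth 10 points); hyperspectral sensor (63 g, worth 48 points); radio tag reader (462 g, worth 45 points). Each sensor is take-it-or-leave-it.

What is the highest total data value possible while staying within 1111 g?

283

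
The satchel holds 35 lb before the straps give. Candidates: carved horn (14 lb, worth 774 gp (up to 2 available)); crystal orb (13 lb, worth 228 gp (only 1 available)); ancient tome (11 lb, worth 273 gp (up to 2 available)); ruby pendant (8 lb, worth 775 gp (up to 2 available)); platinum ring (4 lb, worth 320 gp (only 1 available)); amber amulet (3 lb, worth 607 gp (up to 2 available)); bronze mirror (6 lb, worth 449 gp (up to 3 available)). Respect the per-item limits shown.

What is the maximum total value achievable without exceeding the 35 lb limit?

3662

By value per lb: amber amulet 202.33, ruby pendant 96.88, platinum ring 80.00, bronze mirror 74.83 lead.
Taking the top-ratio items first gives 2×ruby pendant + platinum ring + 2×amber amulet + bronze mirror for 3533 (32 lb).
The 4 lb tied up in platinum ring is better spent on bronze mirror — total rises to 3662 (34 lb).
The spare 1 lb is too small for any remaining item, and no exchange beats 3662.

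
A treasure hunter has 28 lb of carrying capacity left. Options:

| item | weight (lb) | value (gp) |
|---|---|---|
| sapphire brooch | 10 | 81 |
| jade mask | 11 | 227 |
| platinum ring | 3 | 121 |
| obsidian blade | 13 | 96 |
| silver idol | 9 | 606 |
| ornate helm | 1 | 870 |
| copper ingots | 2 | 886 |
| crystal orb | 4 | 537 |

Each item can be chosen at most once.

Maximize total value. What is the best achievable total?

Density check — ornate helm 870.00, copper ingots 443.00, crystal orb 134.25 are the best per lb.
A density-first pass picks platinum ring + silver idol + ornate helm + copper ingots + crystal orb — 3020 at 19 lb.
Replace platinum ring with jade mask: the trade gains 106 net, giving 3126 at 27 lb.
An exhaustive check of the 256 subsets confirms 3126.

3126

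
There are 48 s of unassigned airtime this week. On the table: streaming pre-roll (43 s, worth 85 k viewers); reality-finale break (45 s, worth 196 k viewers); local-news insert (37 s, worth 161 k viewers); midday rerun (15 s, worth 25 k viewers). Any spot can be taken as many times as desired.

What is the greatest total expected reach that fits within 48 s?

196

Taking reality-finale break: 45 s used, 196 in expected reach.
Every other selection either busts 48 s or fails to beat 196.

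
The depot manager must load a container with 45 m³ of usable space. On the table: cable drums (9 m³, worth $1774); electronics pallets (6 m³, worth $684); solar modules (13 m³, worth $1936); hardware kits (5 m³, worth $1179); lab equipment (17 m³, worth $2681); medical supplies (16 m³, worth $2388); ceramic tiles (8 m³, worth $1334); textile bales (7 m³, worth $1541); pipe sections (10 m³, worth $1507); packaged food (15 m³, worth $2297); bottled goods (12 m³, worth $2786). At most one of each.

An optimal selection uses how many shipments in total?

The maximum revenue within 45 m³ is 8787.
cable drums + hardware kits + textile bales + pipe sections + bottled goods hits 8787 at 43 m³.
Every optimal selection uses 5 shipments.

5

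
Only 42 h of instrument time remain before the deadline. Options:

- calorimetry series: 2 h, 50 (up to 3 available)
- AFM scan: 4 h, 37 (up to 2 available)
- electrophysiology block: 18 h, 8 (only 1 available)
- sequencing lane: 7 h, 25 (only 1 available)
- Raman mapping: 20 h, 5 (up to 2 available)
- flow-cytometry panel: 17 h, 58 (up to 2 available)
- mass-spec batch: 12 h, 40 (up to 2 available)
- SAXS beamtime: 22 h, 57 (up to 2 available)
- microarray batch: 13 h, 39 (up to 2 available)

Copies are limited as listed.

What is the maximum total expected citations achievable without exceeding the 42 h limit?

Ranking by ratio (expected citations/h): calorimetry series 25.00, AFM scan 9.25, sequencing lane 3.57.
Best packing: 3×calorimetry series + 2×AFM scan + sequencing lane + flow-cytometry panel — 38 h, 307 total.

307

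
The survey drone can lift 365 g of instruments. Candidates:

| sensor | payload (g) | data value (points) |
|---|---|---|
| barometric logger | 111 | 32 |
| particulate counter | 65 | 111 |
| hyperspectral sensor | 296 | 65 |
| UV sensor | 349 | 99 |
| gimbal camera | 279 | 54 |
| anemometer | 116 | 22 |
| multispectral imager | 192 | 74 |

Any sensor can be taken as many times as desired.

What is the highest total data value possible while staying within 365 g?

555

Taking 5×particulate counter: 325 g used, 555 in data value.
That's the maximum — no swap from here does better than 555.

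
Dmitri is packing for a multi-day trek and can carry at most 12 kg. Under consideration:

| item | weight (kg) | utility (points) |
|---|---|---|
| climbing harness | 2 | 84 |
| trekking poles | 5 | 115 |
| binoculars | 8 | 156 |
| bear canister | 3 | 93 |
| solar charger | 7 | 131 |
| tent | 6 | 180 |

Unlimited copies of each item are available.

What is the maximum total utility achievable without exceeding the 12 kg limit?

504

6×climbing harness uses 12 of the 12 kg and totals 504.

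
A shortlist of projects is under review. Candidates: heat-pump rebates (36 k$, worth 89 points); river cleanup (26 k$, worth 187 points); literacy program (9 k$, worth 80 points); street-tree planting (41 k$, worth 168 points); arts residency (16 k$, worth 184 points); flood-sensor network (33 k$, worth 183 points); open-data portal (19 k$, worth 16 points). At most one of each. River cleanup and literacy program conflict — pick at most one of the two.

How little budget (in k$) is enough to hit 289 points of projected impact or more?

42

Minimise k$ subject to total projected impact ≥ 289.
river cleanup + arts residency: 371 projected impact at 42 k$.
Any bundle with less than 42 k$ falls short of 289.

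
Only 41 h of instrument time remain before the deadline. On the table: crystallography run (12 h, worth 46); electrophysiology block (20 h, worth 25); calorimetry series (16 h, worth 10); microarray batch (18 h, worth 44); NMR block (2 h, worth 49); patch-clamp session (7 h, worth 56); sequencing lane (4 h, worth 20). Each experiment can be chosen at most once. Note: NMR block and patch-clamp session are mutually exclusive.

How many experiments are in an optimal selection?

4

Best achievable expected citations is 166.
crystallography run + microarray batch + patch-clamp session + sequencing lane hits 166 at 41 h.
All optima have 4 experiments.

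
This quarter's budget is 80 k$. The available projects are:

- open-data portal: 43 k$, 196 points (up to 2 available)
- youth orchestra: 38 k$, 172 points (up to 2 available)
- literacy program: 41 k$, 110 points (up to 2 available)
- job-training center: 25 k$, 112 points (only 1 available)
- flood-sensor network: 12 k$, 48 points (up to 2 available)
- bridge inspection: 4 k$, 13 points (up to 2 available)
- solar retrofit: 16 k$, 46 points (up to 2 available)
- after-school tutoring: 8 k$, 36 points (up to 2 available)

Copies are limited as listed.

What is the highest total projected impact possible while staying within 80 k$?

357

Taking the top-ratio projects first gives open-data portal + flood-sensor network + 2×bridge inspection + 2×after-school tutoring for 342 (79 k$).
The 24 k$ tied up in flood-sensor network and bridge inspection and after-school tutoring is better spent on job-training center — total rises to 357 (80 k$).
Nothing else within 80 k$ beats 357.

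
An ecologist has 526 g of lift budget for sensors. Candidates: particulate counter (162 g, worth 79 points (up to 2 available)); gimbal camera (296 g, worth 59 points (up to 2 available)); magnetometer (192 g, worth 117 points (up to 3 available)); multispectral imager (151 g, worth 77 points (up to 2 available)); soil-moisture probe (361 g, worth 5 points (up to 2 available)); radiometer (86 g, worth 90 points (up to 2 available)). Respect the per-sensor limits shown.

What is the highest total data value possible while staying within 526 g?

Density check — radiometer 1.05, magnetometer 0.61, multispectral imager 0.51, particulate counter 0.49 are the best per g.
Filling by ratio: magnetometer + multispectral imager + 2×radiometer for 374, with 11 g left unused.
The 151 g tied up in multispectral imager is better spent on particulate counter — total rises to 376 (526 g).

376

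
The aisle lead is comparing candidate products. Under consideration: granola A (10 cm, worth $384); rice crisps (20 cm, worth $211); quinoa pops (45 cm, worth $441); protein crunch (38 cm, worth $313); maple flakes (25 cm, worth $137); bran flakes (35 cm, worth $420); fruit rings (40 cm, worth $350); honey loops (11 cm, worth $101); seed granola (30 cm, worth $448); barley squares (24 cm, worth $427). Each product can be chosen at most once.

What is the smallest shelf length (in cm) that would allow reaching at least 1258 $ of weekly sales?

64

Look for the lowest-shelf combination reaching 1258.
granola A + seed granola + barley squares: 1259 weekly sales at 64 cm.
Any bundle with less than 64 cm falls short of 1258.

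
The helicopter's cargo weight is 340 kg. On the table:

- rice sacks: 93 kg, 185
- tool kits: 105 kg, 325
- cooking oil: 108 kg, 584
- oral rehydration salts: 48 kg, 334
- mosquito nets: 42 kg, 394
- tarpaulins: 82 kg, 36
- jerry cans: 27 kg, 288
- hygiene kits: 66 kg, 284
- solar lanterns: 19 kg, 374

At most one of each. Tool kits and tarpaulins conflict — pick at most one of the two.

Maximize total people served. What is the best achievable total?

Best packing: cooking oil + oral rehydration salts + mosquito nets + jerry cans + hygiene kits + solar lanterns — 310 kg, 2258 total.

2258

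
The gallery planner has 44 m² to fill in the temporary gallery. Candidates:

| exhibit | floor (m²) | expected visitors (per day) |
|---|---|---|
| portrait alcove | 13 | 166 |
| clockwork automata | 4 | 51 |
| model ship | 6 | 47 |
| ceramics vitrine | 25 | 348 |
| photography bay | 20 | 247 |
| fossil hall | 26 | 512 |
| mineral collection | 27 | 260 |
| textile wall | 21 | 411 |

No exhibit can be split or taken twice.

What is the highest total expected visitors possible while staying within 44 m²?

729

The ratio ordering already packs tightly: portrait alcove + clockwork automata + fossil hall, 43 m², 729.
No other feasible combination exceeds 729.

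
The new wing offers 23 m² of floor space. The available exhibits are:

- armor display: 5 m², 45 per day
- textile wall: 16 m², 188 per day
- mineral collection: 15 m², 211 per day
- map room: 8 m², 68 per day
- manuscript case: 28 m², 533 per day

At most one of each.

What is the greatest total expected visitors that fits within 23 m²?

279

Ranking by ratio (expected visitors/m²): manuscript case 19.04, mineral collection 14.07, textile wall 11.75, armor display 9.00.
Filling by ratio: armor display + mineral collection for 256, with 3 m² left unused.
The 5 m² tied up in armor display is better spent on map room — total rises to 279 (23 m²).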